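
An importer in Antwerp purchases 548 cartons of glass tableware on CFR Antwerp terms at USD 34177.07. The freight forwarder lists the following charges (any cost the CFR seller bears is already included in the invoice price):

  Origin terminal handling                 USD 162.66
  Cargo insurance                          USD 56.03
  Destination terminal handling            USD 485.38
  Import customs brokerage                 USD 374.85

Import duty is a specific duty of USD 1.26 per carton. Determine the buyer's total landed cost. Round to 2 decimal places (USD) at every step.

Total landed cost: USD 35783.81

CFR: the seller pays costs through ocean freight to the destination port, but not insurance.
Already in the invoice (seller's account under CFR): origin terminal — exclude.
CIF value = CFR price + insurance = 34177.07 + 56.03 = 34233.10
Import duty = 548 × 1.26 = 690.48
Buyer bears: insurance 56.03 + destination terminal 485.38 + brokerage 374.85 + duty 690.48 = 1606.74
Landed cost = invoice 34177.07 + 1606.74 = 35783.81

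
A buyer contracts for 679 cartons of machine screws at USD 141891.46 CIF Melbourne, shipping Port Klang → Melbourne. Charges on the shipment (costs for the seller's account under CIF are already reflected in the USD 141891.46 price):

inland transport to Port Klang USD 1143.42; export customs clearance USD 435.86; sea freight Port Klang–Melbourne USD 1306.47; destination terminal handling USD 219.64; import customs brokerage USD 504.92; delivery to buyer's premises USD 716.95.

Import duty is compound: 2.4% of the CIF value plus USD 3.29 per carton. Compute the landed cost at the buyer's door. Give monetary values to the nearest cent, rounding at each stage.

Total landed cost: USD 148972.28

CIF: the seller pays costs through ocean freight and marine insurance to the destination port.
Already in the invoice (seller's account under CIF): inland to port, export clearance, freight — exclude.
The CIF price already equals the CIF value: 141891.46
Ad valorem component: 141891.46 × 2.4% = 3405.40
Specific component: 679 × 3.29 = 2233.91
Import duty = 3405.40 + 2233.91 = 5639.31
Buyer bears: destination terminal 219.64 + brokerage 504.92 + delivery 716.95 + duty 5639.31 = 7080.82
Landed cost = invoice 141891.46 + 7080.82 = 148972.28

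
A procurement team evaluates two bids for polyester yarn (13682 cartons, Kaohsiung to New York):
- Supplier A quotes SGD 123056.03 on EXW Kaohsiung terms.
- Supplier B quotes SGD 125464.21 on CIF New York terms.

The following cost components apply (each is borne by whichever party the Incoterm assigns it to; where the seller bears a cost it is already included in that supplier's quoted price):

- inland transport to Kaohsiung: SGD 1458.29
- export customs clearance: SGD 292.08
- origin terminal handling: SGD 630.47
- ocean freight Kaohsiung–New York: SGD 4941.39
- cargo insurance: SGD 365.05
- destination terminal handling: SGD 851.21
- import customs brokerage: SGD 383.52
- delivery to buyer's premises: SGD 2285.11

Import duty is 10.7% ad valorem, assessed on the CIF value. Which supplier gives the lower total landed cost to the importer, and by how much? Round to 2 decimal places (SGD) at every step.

Supplier B is cheaper by SGD 5843.96

Supplier A (EXW):
CIF value = EXW price + inland to port + export clearance + origin terminal + freight + insurance = 123056.03 + 1458.29 + 292.08 + 630.47 + 4941.39 + 365.05 = 130743.31
Import duty = 130743.31 × 10.7% = 13989.53
Buyer bears (A): 1458.29 + 292.08 + 630.47 + 4941.39 + 365.05 + 851.21 + 383.52 + 2285.11 = 11207.12
Landed cost (A) = invoice 123056.03 + 11207.12 + duty 13989.53 = 148252.68
Supplier B (CIF):
The CIF price already equals the CIF value: 125464.21
Import duty = 125464.21 × 10.7% = 13424.67
Buyer bears (B): 851.21 + 383.52 + 2285.11 = 3519.84
Landed cost (B) = invoice 125464.21 + 3519.84 + duty 13424.67 = 142408.72
Difference = |148252.68 − 142408.72| = 5843.96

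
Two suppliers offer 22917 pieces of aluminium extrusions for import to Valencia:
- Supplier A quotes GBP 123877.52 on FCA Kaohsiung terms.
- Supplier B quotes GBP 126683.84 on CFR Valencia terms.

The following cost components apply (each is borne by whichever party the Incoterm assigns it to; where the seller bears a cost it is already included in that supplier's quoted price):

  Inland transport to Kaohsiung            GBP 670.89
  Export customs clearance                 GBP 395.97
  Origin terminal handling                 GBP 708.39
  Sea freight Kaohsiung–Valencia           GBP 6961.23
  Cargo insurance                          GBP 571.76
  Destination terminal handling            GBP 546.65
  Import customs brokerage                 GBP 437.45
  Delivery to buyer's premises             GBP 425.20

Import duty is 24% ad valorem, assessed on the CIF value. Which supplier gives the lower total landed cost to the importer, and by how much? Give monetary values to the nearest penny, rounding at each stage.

Supplier A (FCA):
CIF value = FCA price + origin terminal + freight + insurance = 123877.52 + 708.39 + 6961.23 + 571.76 = 132118.90
Import duty = 132118.90 × 24% = 31708.54
Buyer bears (A): 708.39 + 6961.23 + 571.76 + 546.65 + 437.45 + 425.20 = 9650.68
Landed cost (A) = invoice 123877.52 + 9650.68 + duty 31708.54 = 165236.74
Supplier B (CFR):
CIF value = CFR price + insurance = 126683.84 + 571.76 = 127255.60
Import duty = 127255.60 × 24% = 30541.34
Buyer bears (B): 571.76 + 546.65 + 437.45 + 425.20 = 1981.06
Landed cost (B) = invoice 126683.84 + 1981.06 + duty 30541.34 = 159206.24
Difference = |165236.74 − 159206.24| = 6030.50

Supplier B is cheaper by GBP 6030.50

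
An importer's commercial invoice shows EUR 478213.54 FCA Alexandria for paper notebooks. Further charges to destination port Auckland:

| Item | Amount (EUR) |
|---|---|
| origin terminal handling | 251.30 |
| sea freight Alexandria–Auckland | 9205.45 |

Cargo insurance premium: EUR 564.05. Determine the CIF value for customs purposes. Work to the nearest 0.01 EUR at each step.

CIF value: EUR 488234.34

CIF = FCA price + pre-shipment costs + freight + insurance
CIF = 478213.54 + 251.30 + 9205.45 + 564.05 = 488234.34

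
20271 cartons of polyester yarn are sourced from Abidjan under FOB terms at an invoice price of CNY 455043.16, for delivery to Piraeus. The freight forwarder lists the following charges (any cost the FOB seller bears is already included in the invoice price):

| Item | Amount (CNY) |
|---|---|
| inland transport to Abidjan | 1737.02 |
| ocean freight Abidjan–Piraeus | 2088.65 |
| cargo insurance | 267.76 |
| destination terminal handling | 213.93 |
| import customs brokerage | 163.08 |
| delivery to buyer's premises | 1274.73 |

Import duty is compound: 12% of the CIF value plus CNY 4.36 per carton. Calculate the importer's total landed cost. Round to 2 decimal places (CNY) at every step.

Total landed cost: CNY 602320.82

FOB: the seller bears costs until goods are on board at the origin port; the buyer bears freight, insurance and all costs thereafter.
Already in the invoice (seller's account under FOB): inland to port — exclude.
CIF value = FOB price + freight + insurance = 455043.16 + 2088.65 + 267.76 = 457399.57
Ad valorem component: 457399.57 × 12% = 54887.95
Specific component: 20271 × 4.36 = 88381.56
Import duty = 54887.95 + 88381.56 = 143269.51
Buyer bears: freight 2088.65 + insurance 267.76 + destination terminal 213.93 + brokerage 163.08 + delivery 1274.73 + duty 143269.51 = 147277.66
Landed cost = invoice 455043.16 + 147277.66 = 602320.82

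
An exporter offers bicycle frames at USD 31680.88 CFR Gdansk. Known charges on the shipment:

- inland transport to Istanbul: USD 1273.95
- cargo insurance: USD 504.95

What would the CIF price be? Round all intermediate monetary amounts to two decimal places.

CIF price: USD 32185.83

Not relevant to the conversion: inland to port — on the seller under both CFR and CIF; already in the CFR price and stays in the CIF price.
From CFR to CIF, the seller additionally bears: insurance.
CIF price = 31680.88 + 504.95 = 32185.83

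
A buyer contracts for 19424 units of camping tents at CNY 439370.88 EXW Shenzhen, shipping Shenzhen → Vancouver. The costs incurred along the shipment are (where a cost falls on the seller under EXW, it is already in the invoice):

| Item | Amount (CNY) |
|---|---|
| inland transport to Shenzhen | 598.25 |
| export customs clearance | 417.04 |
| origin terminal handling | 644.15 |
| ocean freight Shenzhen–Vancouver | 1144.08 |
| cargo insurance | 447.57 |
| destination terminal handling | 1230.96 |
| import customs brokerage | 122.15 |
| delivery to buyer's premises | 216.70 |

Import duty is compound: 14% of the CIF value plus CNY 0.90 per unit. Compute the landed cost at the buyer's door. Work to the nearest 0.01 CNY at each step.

Total landed cost: CNY 523640.46

EXW: the seller makes goods available at their premises; the buyer bears all onward costs.
CIF value = EXW price + inland to port + export clearance + origin terminal + freight + insurance = 439370.88 + 598.25 + 417.04 + 644.15 + 1144.08 + 447.57 = 442621.97
Ad valorem component: 442621.97 × 14% = 61967.08
Specific component: 19424 × 0.90 = 17481.60
Import duty = 61967.08 + 17481.60 = 79448.68
Buyer bears: inland to port 598.25 + export clearance 417.04 + origin terminal 644.15 + freight 1144.08 + insurance 447.57 + destination terminal 1230.96 + brokerage 122.15 + delivery 216.70 + duty 79448.68 = 84269.58
Landed cost = invoice 439370.88 + 84269.58 = 523640.46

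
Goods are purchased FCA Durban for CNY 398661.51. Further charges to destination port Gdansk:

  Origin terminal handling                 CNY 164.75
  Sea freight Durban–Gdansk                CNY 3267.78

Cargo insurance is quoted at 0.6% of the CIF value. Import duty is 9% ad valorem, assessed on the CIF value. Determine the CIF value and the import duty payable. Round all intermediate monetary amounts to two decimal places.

CIF value: CNY 404521.17; import duty: CNY 36406.91

Let C be the CIF value. C = FCA price + pre-shipment costs + freight + 0.6% × C
C − 0.6% × C = 398661.51 + 164.75 + 3267.78
0.994 × C = 402094.04
C = 402094.04 / 0.994 = 404521.17
Insurance premium = 0.6% × 404521.17 = 2427.13
Import duty = 404521.17 × 9% = 36406.91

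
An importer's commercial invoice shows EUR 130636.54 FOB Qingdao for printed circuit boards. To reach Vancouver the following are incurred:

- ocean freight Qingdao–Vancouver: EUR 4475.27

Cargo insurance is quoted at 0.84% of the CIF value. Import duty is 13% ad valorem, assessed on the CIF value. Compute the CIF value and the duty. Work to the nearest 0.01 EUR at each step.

Let C be the CIF value. C = FOB price + freight + 0.84% × C
C − 0.84% × C = 130636.54 + 4475.27
0.9916 × C = 135111.81
C = 135111.81 / 0.9916 = 136256.36
Insurance premium = 0.84% × 136256.36 = 1144.55
Import duty = 136256.36 × 13% = 17713.33

CIF value: EUR 136256.36; import duty: EUR 17713.33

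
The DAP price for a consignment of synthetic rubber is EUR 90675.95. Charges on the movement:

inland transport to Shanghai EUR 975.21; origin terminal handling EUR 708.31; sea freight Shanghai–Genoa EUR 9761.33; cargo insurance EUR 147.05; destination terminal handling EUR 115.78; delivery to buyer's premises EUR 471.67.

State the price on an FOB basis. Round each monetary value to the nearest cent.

FOB price: EUR 80180.12

Not relevant to the conversion: inland to port, origin terminal — on the seller under both DAP and FOB; already in the DAP price and stays in the FOB price.
From DAP to FOB, the seller no longer bears: freight, insurance, destination terminal, delivery.
FOB price = 90675.95 − 9761.33 − 147.05 − 115.78 − 471.67 = 80180.12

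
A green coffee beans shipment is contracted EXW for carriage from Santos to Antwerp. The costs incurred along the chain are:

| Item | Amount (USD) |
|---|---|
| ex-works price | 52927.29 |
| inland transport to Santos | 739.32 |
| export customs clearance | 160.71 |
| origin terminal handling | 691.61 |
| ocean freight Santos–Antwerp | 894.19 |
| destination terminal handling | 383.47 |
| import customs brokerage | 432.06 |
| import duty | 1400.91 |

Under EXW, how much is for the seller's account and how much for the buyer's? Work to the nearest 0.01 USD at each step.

Seller: USD 52927.29; buyer: USD 4702.27

EXW: the seller makes goods available at their premises; the buyer bears all onward costs.
Seller's account: goods 52927.29 = 52927.29
Buyer's account: inland to port 739.32 + export clearance 160.71 + origin terminal 691.61 + freight 894.19 + destination terminal 383.47 + brokerage 432.06 + duty 1400.91 = 4702.27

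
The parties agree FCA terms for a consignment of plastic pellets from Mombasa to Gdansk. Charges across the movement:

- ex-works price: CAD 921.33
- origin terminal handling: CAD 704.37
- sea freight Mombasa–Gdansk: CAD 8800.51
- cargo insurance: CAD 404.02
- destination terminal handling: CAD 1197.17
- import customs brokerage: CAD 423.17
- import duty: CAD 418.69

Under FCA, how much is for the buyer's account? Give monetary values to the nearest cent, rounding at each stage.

Buyer's account: CAD 11947.93

FCA: the seller delivers export-cleared goods to the carrier; the buyer bears costs from that point.
Seller's account: goods 921.33 = 921.33
Buyer's account: origin terminal 704.37 + freight 8800.51 + insurance 404.02 + destination terminal 1197.17 + brokerage 423.17 + duty 418.69 = 11947.93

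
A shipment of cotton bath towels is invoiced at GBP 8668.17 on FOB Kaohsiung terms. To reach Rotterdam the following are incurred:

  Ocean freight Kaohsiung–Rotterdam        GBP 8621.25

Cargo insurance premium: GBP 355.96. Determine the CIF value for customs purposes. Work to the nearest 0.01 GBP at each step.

CIF = FOB price + freight + insurance
CIF = 8668.17 + 8621.25 + 355.96 = 17645.38

CIF value: GBP 17645.38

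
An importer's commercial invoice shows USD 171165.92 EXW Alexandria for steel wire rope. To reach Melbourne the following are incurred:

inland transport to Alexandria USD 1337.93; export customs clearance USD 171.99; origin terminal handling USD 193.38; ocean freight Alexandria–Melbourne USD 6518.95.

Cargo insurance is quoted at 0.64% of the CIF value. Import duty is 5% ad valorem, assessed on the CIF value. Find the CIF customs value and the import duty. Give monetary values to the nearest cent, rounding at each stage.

CIF value: USD 180543.65; import duty: USD 9027.18

Let C be the CIF value. C = EXW price + pre-shipment costs + freight + 0.64% × C
C − 0.64% × C = 171165.92 + 1337.93 + 171.99 + 193.38 + 6518.95
0.9936 × C = 179388.17
C = 179388.17 / 0.9936 = 180543.65
Insurance premium = 0.64% × 180543.65 = 1155.48
Import duty = 180543.65 × 5% = 9027.18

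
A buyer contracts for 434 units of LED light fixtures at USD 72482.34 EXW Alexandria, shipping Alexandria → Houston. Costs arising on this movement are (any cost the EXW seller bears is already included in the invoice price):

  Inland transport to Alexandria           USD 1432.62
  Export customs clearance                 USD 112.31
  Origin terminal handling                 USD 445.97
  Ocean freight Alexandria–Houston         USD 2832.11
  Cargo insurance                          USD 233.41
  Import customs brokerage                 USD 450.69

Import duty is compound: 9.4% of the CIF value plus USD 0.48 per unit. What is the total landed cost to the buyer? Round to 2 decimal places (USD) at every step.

Total landed cost: USD 85486.41

EXW: the seller makes goods available at their premises; the buyer bears all onward costs.
CIF value = EXW price + inland to port + export clearance + origin terminal + freight + insurance = 72482.34 + 1432.62 + 112.31 + 445.97 + 2832.11 + 233.41 = 77538.76
Ad valorem component: 77538.76 × 9.4% = 7288.64
Specific component: 434 × 0.48 = 208.32
Import duty = 7288.64 + 208.32 = 7496.96
Buyer bears: inland to port 1432.62 + export clearance 112.31 + origin terminal 445.97 + freight 2832.11 + insurance 233.41 + brokerage 450.69 + duty 7496.96 = 13004.07
Landed cost = invoice 72482.34 + 13004.07 = 85486.41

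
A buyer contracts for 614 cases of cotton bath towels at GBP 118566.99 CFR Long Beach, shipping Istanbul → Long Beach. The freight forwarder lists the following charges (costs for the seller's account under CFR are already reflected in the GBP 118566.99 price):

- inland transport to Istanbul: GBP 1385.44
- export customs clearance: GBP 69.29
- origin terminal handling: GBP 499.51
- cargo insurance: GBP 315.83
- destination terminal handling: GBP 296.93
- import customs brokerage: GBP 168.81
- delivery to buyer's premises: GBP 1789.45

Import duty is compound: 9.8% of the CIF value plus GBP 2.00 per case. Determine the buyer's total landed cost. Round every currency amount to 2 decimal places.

Total landed cost: GBP 134016.53

CFR: the seller pays costs through ocean freight to the destination port, but not insurance.
Already in the invoice (seller's account under CFR): inland to port, export clearance, origin terminal — exclude.
CIF value = CFR price + insurance = 118566.99 + 315.83 = 118882.82
Ad valorem component: 118882.82 × 9.8% = 11650.52
Specific component: 614 × 2.00 = 1228.00
Import duty = 11650.52 + 1228.00 = 12878.52
Buyer bears: insurance 315.83 + destination terminal 296.93 + brokerage 168.81 + delivery 1789.45 + duty 12878.52 = 15449.54
Landed cost = invoice 118566.99 + 15449.54 = 134016.53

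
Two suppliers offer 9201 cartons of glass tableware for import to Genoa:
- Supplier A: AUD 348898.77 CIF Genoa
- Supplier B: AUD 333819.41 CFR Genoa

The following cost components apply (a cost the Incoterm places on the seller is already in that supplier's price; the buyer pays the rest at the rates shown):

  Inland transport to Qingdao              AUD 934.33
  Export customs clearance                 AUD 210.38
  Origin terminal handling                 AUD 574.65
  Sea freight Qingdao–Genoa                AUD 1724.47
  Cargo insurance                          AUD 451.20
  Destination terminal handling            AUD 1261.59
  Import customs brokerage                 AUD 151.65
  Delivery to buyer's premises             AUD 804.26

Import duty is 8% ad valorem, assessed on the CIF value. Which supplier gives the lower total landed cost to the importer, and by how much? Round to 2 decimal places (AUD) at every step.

Supplier B is cheaper by AUD 15798.41

Supplier A (CIF):
The CIF price already equals the CIF value: 348898.77
Import duty = 348898.77 × 8% = 27911.90
Buyer bears (A): 1261.59 + 151.65 + 804.26 = 2217.50
Landed cost (A) = invoice 348898.77 + 2217.50 + duty 27911.90 = 379028.17
Supplier B (CFR):
CIF value = CFR price + insurance = 333819.41 + 451.20 = 334270.61
Import duty = 334270.61 × 8% = 26741.65
Buyer bears (B): 451.20 + 1261.59 + 151.65 + 804.26 = 2668.70
Landed cost (B) = invoice 333819.41 + 2668.70 + duty 26741.65 = 363229.76
Difference = |379028.17 − 363229.76| = 15798.41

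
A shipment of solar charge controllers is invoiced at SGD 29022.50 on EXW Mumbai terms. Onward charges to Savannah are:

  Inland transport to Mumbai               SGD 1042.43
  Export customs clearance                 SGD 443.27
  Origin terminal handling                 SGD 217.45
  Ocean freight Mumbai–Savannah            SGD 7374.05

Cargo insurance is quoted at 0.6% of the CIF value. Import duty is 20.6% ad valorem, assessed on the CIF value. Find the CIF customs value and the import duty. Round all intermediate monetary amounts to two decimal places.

CIF value: SGD 38329.68; import duty: SGD 7895.91

Let C be the CIF value. C = EXW price + pre-shipment costs + freight + 0.6% × C
C − 0.6% × C = 29022.50 + 1042.43 + 443.27 + 217.45 + 7374.05
0.994 × C = 38099.70
C = 38099.70 / 0.994 = 38329.68
Insurance premium = 0.6% × 38329.68 = 229.98
Import duty = 38329.68 × 20.6% = 7895.91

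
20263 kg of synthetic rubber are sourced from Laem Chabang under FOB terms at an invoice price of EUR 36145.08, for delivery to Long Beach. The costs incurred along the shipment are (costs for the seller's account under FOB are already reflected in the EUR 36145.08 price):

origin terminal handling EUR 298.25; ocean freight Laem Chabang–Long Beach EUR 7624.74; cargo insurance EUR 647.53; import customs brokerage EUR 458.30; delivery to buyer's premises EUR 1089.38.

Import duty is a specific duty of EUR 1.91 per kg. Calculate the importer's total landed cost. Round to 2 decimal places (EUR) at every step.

Total landed cost: EUR 84667.36

FOB: the seller bears costs until goods are on board at the origin port; the buyer bears freight, insurance and all costs thereafter.
Already in the invoice (seller's account under FOB): origin terminal — exclude.
CIF value = FOB price + freight + insurance = 36145.08 + 7624.74 + 647.53 = 44417.35
Import duty = 20263 × 1.91 = 38702.33
Buyer bears: freight 7624.74 + insurance 647.53 + brokerage 458.30 + delivery 1089.38 + duty 38702.33 = 48522.28
Landed cost = invoice 36145.08 + 48522.28 = 84667.36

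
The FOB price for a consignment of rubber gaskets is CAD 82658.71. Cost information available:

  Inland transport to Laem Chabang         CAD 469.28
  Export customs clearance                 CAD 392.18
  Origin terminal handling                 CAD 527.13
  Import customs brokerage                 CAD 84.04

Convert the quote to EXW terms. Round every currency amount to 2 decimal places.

EXW price: CAD 81270.12

Not relevant to the conversion: brokerage — on the buyer under both terms; not part of either seller's price.
From FOB to EXW, the seller no longer bears: inland to port, export clearance, origin terminal.
EXW price = 82658.71 − 469.28 − 392.18 − 527.13 = 81270.12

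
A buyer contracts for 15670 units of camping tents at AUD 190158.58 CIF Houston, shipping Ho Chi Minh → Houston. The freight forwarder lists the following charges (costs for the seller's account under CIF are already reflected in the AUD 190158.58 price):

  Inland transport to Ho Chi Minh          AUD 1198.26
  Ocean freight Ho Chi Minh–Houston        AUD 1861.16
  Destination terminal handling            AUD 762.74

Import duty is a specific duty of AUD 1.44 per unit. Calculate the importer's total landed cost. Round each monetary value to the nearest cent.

CIF: the seller pays costs through ocean freight and marine insurance to the destination port.
Already in the invoice (seller's account under CIF): inland to port, freight — exclude.
The CIF price already equals the CIF value: 190158.58
Import duty = 15670 × 1.44 = 22564.80
Buyer bears: destination terminal 762.74 + duty 22564.80 = 23327.54
Landed cost = invoice 190158.58 + 23327.54 = 213486.12

Total landed cost: AUD 213486.12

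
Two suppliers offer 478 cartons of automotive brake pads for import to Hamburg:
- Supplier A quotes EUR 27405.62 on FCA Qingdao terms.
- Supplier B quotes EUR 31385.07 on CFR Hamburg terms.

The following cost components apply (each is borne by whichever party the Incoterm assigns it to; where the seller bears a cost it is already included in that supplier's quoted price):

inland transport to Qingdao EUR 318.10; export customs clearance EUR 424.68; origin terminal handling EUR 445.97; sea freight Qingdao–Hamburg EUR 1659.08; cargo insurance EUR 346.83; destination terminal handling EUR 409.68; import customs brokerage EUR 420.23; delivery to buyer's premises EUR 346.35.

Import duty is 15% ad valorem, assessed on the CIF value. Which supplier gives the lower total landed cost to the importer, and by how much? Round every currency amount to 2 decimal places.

Supplier A (FCA):
CIF value = FCA price + origin terminal + freight + insurance = 27405.62 + 445.97 + 1659.08 + 346.83 = 29857.50
Import duty = 29857.50 × 15% = 4478.63
Buyer bears (A): 445.97 + 1659.08 + 346.83 + 409.68 + 420.23 + 346.35 = 3628.14
Landed cost (A) = invoice 27405.62 + 3628.14 + duty 4478.63 = 35512.39
Supplier B (CFR):
CIF value = CFR price + insurance = 31385.07 + 346.83 = 31731.90
Import duty = 31731.90 × 15% = 4759.79
Buyer bears (B): 346.83 + 409.68 + 420.23 + 346.35 = 1523.09
Landed cost (B) = invoice 31385.07 + 1523.09 + duty 4759.79 = 37667.95
Difference = |35512.39 − 37667.95| = 2155.56

Supplier A is cheaper by EUR 2155.56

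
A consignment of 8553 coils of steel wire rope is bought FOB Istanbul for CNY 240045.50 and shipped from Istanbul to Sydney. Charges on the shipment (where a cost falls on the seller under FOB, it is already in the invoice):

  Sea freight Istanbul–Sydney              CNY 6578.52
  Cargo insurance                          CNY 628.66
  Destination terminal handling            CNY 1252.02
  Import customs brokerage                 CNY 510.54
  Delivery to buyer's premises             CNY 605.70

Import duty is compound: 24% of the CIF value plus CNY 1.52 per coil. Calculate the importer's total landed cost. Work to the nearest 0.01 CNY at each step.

Total landed cost: CNY 321962.14

FOB: the seller bears costs until goods are on board at the origin port; the buyer bears freight, insurance and all costs thereafter.
CIF value = FOB price + freight + insurance = 240045.50 + 6578.52 + 628.66 = 247252.68
Ad valorem component: 247252.68 × 24% = 59340.64
Specific component: 8553 × 1.52 = 13000.56
Import duty = 59340.64 + 13000.56 = 72341.20
Buyer bears: freight 6578.52 + insurance 628.66 + destination terminal 1252.02 + brokerage 510.54 + delivery 605.70 + duty 72341.20 = 81916.64
Landed cost = invoice 240045.50 + 81916.64 = 321962.14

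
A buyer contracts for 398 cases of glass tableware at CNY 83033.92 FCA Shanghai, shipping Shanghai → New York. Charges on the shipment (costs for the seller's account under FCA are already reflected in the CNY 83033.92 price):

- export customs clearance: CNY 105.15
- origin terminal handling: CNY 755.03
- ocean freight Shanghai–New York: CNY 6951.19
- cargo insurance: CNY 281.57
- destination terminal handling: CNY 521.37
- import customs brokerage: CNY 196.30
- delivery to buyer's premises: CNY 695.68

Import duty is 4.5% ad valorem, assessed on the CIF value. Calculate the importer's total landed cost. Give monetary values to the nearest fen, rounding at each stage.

Total landed cost: CNY 96531.04

FCA: the seller delivers export-cleared goods to the carrier; the buyer bears costs from that point.
Already in the invoice (seller's account under FCA): export clearance — exclude.
CIF value = FCA price + origin terminal + freight + insurance = 83033.92 + 755.03 + 6951.19 + 281.57 = 91021.71
Import duty = 91021.71 × 4.5% = 4095.98
Buyer bears: origin terminal 755.03 + freight 6951.19 + insurance 281.57 + destination terminal 521.37 + brokerage 196.30 + delivery 695.68 + duty 4095.98 = 13497.12
Landed cost = invoice 83033.92 + 13497.12 = 96531.04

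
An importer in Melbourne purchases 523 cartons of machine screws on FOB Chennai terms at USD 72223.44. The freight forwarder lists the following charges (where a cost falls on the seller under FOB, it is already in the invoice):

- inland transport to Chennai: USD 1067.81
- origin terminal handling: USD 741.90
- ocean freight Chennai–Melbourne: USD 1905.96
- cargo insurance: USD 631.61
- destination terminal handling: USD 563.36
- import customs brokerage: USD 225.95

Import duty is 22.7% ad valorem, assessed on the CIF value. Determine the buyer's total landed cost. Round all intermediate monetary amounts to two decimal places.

Total landed cost: USD 92521.07

FOB: the seller bears costs until goods are on board at the origin port; the buyer bears freight, insurance and all costs thereafter.
Already in the invoice (seller's account under FOB): inland to port, origin terminal — exclude.
CIF value = FOB price + freight + insurance = 72223.44 + 1905.96 + 631.61 = 74761.01
Import duty = 74761.01 × 22.7% = 16970.75
Buyer bears: freight 1905.96 + insurance 631.61 + destination terminal 563.36 + brokerage 225.95 + duty 16970.75 = 20297.63
Landed cost = invoice 72223.44 + 20297.63 = 92521.07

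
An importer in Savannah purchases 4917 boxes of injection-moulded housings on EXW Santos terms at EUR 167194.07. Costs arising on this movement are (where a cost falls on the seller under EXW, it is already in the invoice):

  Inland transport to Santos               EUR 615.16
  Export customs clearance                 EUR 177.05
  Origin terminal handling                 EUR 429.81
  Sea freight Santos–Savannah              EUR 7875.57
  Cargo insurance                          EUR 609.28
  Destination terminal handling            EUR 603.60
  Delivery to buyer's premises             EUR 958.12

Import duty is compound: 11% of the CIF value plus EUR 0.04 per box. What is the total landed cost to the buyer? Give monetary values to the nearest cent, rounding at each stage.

Total landed cost: EUR 198118.44

EXW: the seller makes goods available at their premises; the buyer bears all onward costs.
CIF value = EXW price + inland to port + export clearance + origin terminal + freight + insurance = 167194.07 + 615.16 + 177.05 + 429.81 + 7875.57 + 609.28 = 176900.94
Ad valorem component: 176900.94 × 11% = 19459.10
Specific component: 4917 × 0.04 = 196.68
Import duty = 19459.10 + 196.68 = 19655.78
Buyer bears: inland to port 615.16 + export clearance 177.05 + origin terminal 429.81 + freight 7875.57 + insurance 609.28 + destination terminal 603.60 + delivery 958.12 + duty 19655.78 = 30924.37
Landed cost = invoice 167194.07 + 30924.37 = 198118.44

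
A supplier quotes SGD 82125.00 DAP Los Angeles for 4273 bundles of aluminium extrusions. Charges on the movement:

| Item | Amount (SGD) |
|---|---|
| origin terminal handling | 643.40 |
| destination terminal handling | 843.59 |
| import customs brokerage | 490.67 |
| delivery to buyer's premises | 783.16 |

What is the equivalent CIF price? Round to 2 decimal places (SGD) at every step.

Not relevant to the conversion: origin terminal — on the seller under both DAP and CIF; already in the DAP price and stays in the CIF price. brokerage — on the buyer under both terms; not part of either seller's price.
From DAP to CIF, the seller no longer bears: destination terminal, delivery.
CIF price = 82125.00 − 843.59 − 783.16 = 80498.25

CIF price: SGD 80498.25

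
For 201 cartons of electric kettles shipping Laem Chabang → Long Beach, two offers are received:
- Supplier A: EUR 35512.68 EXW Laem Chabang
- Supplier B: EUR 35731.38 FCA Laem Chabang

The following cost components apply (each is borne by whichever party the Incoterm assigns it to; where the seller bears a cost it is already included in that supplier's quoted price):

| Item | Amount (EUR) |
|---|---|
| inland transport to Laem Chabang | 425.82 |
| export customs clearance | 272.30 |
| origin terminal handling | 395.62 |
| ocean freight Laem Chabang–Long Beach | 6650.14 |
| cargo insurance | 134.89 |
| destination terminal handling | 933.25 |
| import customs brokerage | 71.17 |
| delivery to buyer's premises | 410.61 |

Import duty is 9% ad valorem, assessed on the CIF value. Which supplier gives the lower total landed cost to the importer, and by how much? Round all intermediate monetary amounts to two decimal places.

Supplier A (EXW):
CIF value = EXW price + inland to port + export clearance + origin terminal + freight + insurance = 35512.68 + 425.82 + 272.30 + 395.62 + 6650.14 + 134.89 = 43391.45
Import duty = 43391.45 × 9% = 3905.23
Buyer bears (A): 425.82 + 272.30 + 395.62 + 6650.14 + 134.89 + 933.25 + 71.17 + 410.61 = 9293.80
Landed cost (A) = invoice 35512.68 + 9293.80 + duty 3905.23 = 48711.71
Supplier B (FCA):
CIF value = FCA price + origin terminal + freight + insurance = 35731.38 + 395.62 + 6650.14 + 134.89 = 42912.03
Import duty = 42912.03 × 9% = 3862.08
Buyer bears (B): 395.62 + 6650.14 + 134.89 + 933.25 + 71.17 + 410.61 = 8595.68
Landed cost (B) = invoice 35731.38 + 8595.68 + duty 3862.08 = 48189.14
Difference = |48711.71 − 48189.14| = 522.57

Supplier B is cheaper by EUR 522.57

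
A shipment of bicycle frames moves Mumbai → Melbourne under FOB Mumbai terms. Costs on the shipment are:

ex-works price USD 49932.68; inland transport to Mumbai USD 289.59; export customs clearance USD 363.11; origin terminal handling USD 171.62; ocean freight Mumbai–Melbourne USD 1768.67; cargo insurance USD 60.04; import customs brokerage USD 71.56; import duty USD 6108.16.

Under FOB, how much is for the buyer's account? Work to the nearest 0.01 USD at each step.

FOB: the seller bears costs until goods are on board at the origin port; the buyer bears freight, insurance and all costs thereafter.
Seller's account: goods 49932.68 + inland to port 289.59 + export clearance 363.11 + origin terminal 171.62 = 50757.00
Buyer's account: freight 1768.67 + insurance 60.04 + brokerage 71.56 + duty 6108.16 = 8008.43

Buyer's account: USD 8008.43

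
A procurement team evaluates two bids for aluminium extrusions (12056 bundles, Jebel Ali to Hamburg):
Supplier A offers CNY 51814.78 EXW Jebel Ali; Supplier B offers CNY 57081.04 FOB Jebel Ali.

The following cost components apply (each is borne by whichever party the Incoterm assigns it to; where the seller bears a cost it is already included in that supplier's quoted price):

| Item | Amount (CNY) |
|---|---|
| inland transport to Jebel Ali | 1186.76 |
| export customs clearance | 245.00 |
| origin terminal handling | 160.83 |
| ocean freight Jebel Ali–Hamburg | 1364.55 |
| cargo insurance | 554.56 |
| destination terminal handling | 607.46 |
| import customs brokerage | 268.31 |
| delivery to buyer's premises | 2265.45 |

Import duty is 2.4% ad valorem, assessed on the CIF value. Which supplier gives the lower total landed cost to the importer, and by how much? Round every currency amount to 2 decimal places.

Supplier A is cheaper by CNY 3761.83

Supplier A (EXW):
CIF value = EXW price + inland to port + export clearance + origin terminal + freight + insurance = 51814.78 + 1186.76 + 245.00 + 160.83 + 1364.55 + 554.56 = 55326.48
Import duty = 55326.48 × 2.4% = 1327.84
Buyer bears (A): 1186.76 + 245.00 + 160.83 + 1364.55 + 554.56 + 607.46 + 268.31 + 2265.45 = 6652.92
Landed cost (A) = invoice 51814.78 + 6652.92 + duty 1327.84 = 59795.54
Supplier B (FOB):
CIF value = FOB price + freight + insurance = 57081.04 + 1364.55 + 554.56 = 59000.15
Import duty = 59000.15 × 2.4% = 1416.00
Buyer bears (B): 1364.55 + 554.56 + 607.46 + 268.31 + 2265.45 = 5060.33
Landed cost (B) = invoice 57081.04 + 5060.33 + duty 1416.00 = 63557.37
Difference = |59795.54 − 63557.37| = 3761.83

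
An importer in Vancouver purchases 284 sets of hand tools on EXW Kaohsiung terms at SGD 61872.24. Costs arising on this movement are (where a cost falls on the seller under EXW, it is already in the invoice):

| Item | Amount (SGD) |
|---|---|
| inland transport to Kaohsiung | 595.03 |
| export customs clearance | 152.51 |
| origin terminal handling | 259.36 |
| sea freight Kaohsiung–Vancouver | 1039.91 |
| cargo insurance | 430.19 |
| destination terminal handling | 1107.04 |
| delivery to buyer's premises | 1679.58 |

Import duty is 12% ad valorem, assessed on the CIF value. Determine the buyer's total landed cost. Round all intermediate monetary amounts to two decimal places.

Total landed cost: SGD 74857.77

EXW: the seller makes goods available at their premises; the buyer bears all onward costs.
CIF value = EXW price + inland to port + export clearance + origin terminal + freight + insurance = 61872.24 + 595.03 + 152.51 + 259.36 + 1039.91 + 430.19 = 64349.24
Import duty = 64349.24 × 12% = 7721.91
Buyer bears: inland to port 595.03 + export clearance 152.51 + origin terminal 259.36 + freight 1039.91 + insurance 430.19 + destination terminal 1107.04 + delivery 1679.58 + duty 7721.91 = 12985.53
Landed cost = invoice 61872.24 + 12985.53 = 74857.77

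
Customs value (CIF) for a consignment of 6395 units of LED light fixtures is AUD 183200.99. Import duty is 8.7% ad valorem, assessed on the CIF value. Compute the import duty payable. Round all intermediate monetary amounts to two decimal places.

Import duty: AUD 15938.49

Import duty = 183200.99 × 8.7% = 15938.49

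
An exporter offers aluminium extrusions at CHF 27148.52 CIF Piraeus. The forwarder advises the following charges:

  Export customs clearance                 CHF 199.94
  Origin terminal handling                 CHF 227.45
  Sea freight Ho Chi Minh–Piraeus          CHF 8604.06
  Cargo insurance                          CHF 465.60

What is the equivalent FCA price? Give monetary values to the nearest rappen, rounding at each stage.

FCA price: CHF 17851.41

Not relevant to the conversion: export clearance — on the seller under both CIF and FCA; already in the CIF price and stays in the FCA price.
From CIF to FCA, the seller no longer bears: origin terminal, freight, insurance.
FCA price = 27148.52 − 227.45 − 8604.06 − 465.60 = 17851.41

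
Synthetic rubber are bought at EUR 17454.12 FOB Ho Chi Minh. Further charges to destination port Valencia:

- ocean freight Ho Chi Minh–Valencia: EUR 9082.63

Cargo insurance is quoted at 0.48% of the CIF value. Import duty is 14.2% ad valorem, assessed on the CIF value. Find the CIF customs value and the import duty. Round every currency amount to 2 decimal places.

CIF value: EUR 26664.74; import duty: EUR 3786.39

Let C be the CIF value. C = FOB price + freight + 0.48% × C
C − 0.48% × C = 17454.12 + 9082.63
0.9952 × C = 26536.75
C = 26536.75 / 0.9952 = 26664.74
Insurance premium = 0.48% × 26664.74 = 127.99
Import duty = 26664.74 × 14.2% = 3786.39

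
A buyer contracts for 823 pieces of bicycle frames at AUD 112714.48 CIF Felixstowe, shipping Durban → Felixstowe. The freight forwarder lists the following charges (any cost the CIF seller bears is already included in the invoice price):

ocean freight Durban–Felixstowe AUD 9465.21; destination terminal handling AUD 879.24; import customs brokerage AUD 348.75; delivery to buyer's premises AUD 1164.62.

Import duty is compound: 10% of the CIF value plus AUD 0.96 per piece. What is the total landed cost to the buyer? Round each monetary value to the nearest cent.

Total landed cost: AUD 127168.62

CIF: the seller pays costs through ocean freight and marine insurance to the destination port.
Already in the invoice (seller's account under CIF): freight — exclude.
The CIF price already equals the CIF value: 112714.48
Ad valorem component: 112714.48 × 10% = 11271.45
Specific component: 823 × 0.96 = 790.08
Import duty = 11271.45 + 790.08 = 12061.53
Buyer bears: destination terminal 879.24 + brokerage 348.75 + delivery 1164.62 + duty 12061.53 = 14454.14
Landed cost = invoice 112714.48 + 14454.14 = 127168.62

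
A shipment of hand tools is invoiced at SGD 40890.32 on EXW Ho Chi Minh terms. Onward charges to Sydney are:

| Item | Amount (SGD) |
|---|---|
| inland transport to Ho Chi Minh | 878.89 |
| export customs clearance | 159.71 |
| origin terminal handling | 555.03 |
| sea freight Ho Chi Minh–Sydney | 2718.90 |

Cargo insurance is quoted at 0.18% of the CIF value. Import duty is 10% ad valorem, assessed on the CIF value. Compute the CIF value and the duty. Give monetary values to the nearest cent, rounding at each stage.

Let C be the CIF value. C = EXW price + pre-shipment costs + freight + 0.18% × C
C − 0.18% × C = 40890.32 + 878.89 + 159.71 + 555.03 + 2718.90
0.9982 × C = 45202.85
C = 45202.85 / 0.9982 = 45284.36
Insurance premium = 0.18% × 45284.36 = 81.51
Import duty = 45284.36 × 10% = 4528.44

CIF value: SGD 45284.36; import duty: SGD 4528.44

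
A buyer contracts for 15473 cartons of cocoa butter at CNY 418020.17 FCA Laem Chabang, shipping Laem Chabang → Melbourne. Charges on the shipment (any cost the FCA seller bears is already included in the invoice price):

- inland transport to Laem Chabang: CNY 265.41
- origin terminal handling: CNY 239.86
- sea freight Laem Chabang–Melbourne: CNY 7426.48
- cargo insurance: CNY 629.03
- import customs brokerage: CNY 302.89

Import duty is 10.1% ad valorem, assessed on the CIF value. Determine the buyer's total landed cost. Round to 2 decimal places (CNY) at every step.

Total landed cost: CNY 469676.30

FCA: the seller delivers export-cleared goods to the carrier; the buyer bears costs from that point.
Already in the invoice (seller's account under FCA): inland to port — exclude.
CIF value = FCA price + origin terminal + freight + insurance = 418020.17 + 239.86 + 7426.48 + 629.03 = 426315.54
Import duty = 426315.54 × 10.1% = 43057.87
Buyer bears: origin terminal 239.86 + freight 7426.48 + insurance 629.03 + brokerage 302.89 + duty 43057.87 = 51656.13
Landed cost = invoice 418020.17 + 51656.13 = 469676.30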